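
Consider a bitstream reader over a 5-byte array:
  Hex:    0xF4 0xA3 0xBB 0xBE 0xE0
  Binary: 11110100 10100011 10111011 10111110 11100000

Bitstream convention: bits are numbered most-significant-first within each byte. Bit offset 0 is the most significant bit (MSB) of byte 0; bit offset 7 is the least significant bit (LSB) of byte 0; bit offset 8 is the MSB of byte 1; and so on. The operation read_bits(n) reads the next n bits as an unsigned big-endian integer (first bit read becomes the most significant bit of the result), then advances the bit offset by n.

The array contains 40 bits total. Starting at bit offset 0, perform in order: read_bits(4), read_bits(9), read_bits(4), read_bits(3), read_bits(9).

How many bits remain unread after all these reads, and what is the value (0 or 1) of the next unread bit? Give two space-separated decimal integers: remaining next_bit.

Read 1: bits[0:4] width=4 -> value=15 (bin 1111); offset now 4 = byte 0 bit 4; 36 bits remain
Read 2: bits[4:13] width=9 -> value=148 (bin 010010100); offset now 13 = byte 1 bit 5; 27 bits remain
Read 3: bits[13:17] width=4 -> value=7 (bin 0111); offset now 17 = byte 2 bit 1; 23 bits remain
Read 4: bits[17:20] width=3 -> value=3 (bin 011); offset now 20 = byte 2 bit 4; 20 bits remain
Read 5: bits[20:29] width=9 -> value=375 (bin 101110111); offset now 29 = byte 3 bit 5; 11 bits remain

Answer: 11 1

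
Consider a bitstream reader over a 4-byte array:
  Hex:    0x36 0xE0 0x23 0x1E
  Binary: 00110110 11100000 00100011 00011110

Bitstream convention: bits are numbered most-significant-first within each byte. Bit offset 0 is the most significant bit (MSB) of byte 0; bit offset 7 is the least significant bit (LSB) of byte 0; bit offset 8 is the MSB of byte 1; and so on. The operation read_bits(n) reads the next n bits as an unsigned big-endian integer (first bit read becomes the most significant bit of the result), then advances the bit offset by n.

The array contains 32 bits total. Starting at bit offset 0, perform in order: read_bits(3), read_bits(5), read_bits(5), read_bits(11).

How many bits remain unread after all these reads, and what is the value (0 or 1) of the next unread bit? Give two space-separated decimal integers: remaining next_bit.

Answer: 8 0

Derivation:
Read 1: bits[0:3] width=3 -> value=1 (bin 001); offset now 3 = byte 0 bit 3; 29 bits remain
Read 2: bits[3:8] width=5 -> value=22 (bin 10110); offset now 8 = byte 1 bit 0; 24 bits remain
Read 3: bits[8:13] width=5 -> value=28 (bin 11100); offset now 13 = byte 1 bit 5; 19 bits remain
Read 4: bits[13:24] width=11 -> value=35 (bin 00000100011); offset now 24 = byte 3 bit 0; 8 bits remain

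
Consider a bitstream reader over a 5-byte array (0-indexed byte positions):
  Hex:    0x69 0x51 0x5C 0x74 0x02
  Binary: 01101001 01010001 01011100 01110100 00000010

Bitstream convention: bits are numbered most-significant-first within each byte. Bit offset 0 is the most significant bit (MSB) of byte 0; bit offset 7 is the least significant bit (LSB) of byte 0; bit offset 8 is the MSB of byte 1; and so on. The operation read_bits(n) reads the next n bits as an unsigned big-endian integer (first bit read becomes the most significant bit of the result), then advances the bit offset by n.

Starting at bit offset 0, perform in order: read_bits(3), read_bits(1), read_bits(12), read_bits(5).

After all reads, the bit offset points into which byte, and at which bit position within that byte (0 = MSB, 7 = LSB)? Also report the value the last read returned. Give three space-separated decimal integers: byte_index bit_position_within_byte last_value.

Answer: 2 5 11

Derivation:
Read 1: bits[0:3] width=3 -> value=3 (bin 011); offset now 3 = byte 0 bit 3; 37 bits remain
Read 2: bits[3:4] width=1 -> value=0 (bin 0); offset now 4 = byte 0 bit 4; 36 bits remain
Read 3: bits[4:16] width=12 -> value=2385 (bin 100101010001); offset now 16 = byte 2 bit 0; 24 bits remain
Read 4: bits[16:21] width=5 -> value=11 (bin 01011); offset now 21 = byte 2 bit 5; 19 bits remain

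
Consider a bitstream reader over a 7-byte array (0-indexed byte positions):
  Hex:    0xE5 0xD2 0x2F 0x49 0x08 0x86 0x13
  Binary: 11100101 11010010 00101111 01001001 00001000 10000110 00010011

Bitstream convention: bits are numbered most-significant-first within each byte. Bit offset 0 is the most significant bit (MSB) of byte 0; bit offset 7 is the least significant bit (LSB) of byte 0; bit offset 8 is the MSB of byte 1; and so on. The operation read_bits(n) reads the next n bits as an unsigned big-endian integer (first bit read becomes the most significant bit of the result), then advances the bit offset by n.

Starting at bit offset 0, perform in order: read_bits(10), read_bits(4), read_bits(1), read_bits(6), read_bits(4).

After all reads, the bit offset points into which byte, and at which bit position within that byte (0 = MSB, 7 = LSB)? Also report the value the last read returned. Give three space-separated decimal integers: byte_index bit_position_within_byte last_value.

Answer: 3 1 14

Derivation:
Read 1: bits[0:10] width=10 -> value=919 (bin 1110010111); offset now 10 = byte 1 bit 2; 46 bits remain
Read 2: bits[10:14] width=4 -> value=4 (bin 0100); offset now 14 = byte 1 bit 6; 42 bits remain
Read 3: bits[14:15] width=1 -> value=1 (bin 1); offset now 15 = byte 1 bit 7; 41 bits remain
Read 4: bits[15:21] width=6 -> value=5 (bin 000101); offset now 21 = byte 2 bit 5; 35 bits remain
Read 5: bits[21:25] width=4 -> value=14 (bin 1110); offset now 25 = byte 3 bit 1; 31 bits remain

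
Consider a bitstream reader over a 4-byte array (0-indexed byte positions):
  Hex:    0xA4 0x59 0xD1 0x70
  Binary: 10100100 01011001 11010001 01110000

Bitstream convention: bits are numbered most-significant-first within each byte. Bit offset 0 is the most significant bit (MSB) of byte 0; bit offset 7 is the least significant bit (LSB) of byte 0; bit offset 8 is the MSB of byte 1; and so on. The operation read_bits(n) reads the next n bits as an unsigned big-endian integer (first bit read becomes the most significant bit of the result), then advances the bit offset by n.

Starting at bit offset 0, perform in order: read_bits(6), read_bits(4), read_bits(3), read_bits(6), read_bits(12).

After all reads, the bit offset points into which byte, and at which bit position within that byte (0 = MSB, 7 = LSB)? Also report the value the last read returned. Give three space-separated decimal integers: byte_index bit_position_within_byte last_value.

Answer: 3 7 2232

Derivation:
Read 1: bits[0:6] width=6 -> value=41 (bin 101001); offset now 6 = byte 0 bit 6; 26 bits remain
Read 2: bits[6:10] width=4 -> value=1 (bin 0001); offset now 10 = byte 1 bit 2; 22 bits remain
Read 3: bits[10:13] width=3 -> value=3 (bin 011); offset now 13 = byte 1 bit 5; 19 bits remain
Read 4: bits[13:19] width=6 -> value=14 (bin 001110); offset now 19 = byte 2 bit 3; 13 bits remain
Read 5: bits[19:31] width=12 -> value=2232 (bin 100010111000); offset now 31 = byte 3 bit 7; 1 bits remain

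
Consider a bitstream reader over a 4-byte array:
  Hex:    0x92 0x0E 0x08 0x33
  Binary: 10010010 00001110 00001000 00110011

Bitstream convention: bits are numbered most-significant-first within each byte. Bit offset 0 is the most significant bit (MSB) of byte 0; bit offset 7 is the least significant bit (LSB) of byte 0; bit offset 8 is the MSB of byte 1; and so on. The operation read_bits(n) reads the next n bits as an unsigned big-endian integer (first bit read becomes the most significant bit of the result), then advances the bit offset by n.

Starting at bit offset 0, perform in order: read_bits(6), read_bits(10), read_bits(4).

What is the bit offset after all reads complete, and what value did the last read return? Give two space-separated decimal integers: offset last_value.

Read 1: bits[0:6] width=6 -> value=36 (bin 100100); offset now 6 = byte 0 bit 6; 26 bits remain
Read 2: bits[6:16] width=10 -> value=526 (bin 1000001110); offset now 16 = byte 2 bit 0; 16 bits remain
Read 3: bits[16:20] width=4 -> value=0 (bin 0000); offset now 20 = byte 2 bit 4; 12 bits remain

Answer: 20 0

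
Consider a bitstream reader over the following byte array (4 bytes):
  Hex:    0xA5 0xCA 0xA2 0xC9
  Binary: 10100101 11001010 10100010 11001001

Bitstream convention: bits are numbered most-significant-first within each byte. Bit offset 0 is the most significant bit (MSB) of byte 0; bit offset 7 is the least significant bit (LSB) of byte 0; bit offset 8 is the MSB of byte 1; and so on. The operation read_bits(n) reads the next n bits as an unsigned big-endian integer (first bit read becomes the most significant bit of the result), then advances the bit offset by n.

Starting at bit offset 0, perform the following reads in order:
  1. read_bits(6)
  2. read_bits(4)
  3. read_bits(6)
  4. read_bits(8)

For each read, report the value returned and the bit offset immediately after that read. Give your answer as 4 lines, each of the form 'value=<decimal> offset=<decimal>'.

Answer: value=41 offset=6
value=7 offset=10
value=10 offset=16
value=162 offset=24

Derivation:
Read 1: bits[0:6] width=6 -> value=41 (bin 101001); offset now 6 = byte 0 bit 6; 26 bits remain
Read 2: bits[6:10] width=4 -> value=7 (bin 0111); offset now 10 = byte 1 bit 2; 22 bits remain
Read 3: bits[10:16] width=6 -> value=10 (bin 001010); offset now 16 = byte 2 bit 0; 16 bits remain
Read 4: bits[16:24] width=8 -> value=162 (bin 10100010); offset now 24 = byte 3 bit 0; 8 bits remain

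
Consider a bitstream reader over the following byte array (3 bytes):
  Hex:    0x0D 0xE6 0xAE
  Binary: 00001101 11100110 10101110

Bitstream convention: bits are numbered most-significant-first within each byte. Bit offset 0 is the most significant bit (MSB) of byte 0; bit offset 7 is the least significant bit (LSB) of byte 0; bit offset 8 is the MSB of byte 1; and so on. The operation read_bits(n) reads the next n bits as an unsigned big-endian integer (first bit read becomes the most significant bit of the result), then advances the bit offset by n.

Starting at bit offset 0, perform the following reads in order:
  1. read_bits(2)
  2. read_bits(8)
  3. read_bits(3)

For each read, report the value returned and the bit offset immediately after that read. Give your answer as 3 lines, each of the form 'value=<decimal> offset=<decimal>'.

Read 1: bits[0:2] width=2 -> value=0 (bin 00); offset now 2 = byte 0 bit 2; 22 bits remain
Read 2: bits[2:10] width=8 -> value=55 (bin 00110111); offset now 10 = byte 1 bit 2; 14 bits remain
Read 3: bits[10:13] width=3 -> value=4 (bin 100); offset now 13 = byte 1 bit 5; 11 bits remain

Answer: value=0 offset=2
value=55 offset=10
value=4 offset=13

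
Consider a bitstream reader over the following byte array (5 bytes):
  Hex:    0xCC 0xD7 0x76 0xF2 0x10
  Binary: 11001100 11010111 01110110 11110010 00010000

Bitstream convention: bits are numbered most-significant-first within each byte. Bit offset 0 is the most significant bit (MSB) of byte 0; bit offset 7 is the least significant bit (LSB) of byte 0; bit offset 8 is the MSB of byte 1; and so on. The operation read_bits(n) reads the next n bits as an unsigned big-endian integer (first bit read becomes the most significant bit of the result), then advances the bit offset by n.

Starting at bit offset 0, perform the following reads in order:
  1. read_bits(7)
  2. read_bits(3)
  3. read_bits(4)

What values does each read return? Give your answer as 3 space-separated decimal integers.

Read 1: bits[0:7] width=7 -> value=102 (bin 1100110); offset now 7 = byte 0 bit 7; 33 bits remain
Read 2: bits[7:10] width=3 -> value=3 (bin 011); offset now 10 = byte 1 bit 2; 30 bits remain
Read 3: bits[10:14] width=4 -> value=5 (bin 0101); offset now 14 = byte 1 bit 6; 26 bits remain

Answer: 102 3 5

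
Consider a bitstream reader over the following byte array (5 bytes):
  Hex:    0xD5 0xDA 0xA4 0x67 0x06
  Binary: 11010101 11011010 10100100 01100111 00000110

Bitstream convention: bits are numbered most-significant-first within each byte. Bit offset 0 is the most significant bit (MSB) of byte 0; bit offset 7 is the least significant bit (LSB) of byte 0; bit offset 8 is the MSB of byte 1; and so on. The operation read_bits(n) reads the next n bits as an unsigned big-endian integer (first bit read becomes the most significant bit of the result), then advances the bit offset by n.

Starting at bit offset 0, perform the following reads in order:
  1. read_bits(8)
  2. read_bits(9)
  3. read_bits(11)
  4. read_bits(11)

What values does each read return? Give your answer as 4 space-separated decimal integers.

Read 1: bits[0:8] width=8 -> value=213 (bin 11010101); offset now 8 = byte 1 bit 0; 32 bits remain
Read 2: bits[8:17] width=9 -> value=437 (bin 110110101); offset now 17 = byte 2 bit 1; 23 bits remain
Read 3: bits[17:28] width=11 -> value=582 (bin 01001000110); offset now 28 = byte 3 bit 4; 12 bits remain
Read 4: bits[28:39] width=11 -> value=899 (bin 01110000011); offset now 39 = byte 4 bit 7; 1 bits remain

Answer: 213 437 582 899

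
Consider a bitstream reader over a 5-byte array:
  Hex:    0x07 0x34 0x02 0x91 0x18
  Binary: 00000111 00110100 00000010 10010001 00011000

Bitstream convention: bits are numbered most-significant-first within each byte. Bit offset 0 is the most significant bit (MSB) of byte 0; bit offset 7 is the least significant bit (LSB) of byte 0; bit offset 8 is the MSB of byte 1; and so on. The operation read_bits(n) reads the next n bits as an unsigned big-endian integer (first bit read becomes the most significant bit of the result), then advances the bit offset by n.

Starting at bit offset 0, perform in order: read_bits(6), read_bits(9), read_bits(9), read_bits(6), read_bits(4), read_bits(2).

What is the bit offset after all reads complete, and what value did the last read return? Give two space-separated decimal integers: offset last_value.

Read 1: bits[0:6] width=6 -> value=1 (bin 000001); offset now 6 = byte 0 bit 6; 34 bits remain
Read 2: bits[6:15] width=9 -> value=410 (bin 110011010); offset now 15 = byte 1 bit 7; 25 bits remain
Read 3: bits[15:24] width=9 -> value=2 (bin 000000010); offset now 24 = byte 3 bit 0; 16 bits remain
Read 4: bits[24:30] width=6 -> value=36 (bin 100100); offset now 30 = byte 3 bit 6; 10 bits remain
Read 5: bits[30:34] width=4 -> value=4 (bin 0100); offset now 34 = byte 4 bit 2; 6 bits remain
Read 6: bits[34:36] width=2 -> value=1 (bin 01); offset now 36 = byte 4 bit 4; 4 bits remain

Answer: 36 1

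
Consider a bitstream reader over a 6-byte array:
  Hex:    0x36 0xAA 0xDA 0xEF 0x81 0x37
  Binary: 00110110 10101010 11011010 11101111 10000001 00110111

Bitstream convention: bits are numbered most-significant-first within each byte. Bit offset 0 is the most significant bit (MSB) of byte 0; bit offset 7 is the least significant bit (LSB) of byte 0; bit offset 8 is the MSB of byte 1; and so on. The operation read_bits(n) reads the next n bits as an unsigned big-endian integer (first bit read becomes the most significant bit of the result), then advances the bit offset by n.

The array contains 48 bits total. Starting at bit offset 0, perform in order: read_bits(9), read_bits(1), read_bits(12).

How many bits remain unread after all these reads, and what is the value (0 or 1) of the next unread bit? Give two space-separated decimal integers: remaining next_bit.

Answer: 26 1

Derivation:
Read 1: bits[0:9] width=9 -> value=109 (bin 001101101); offset now 9 = byte 1 bit 1; 39 bits remain
Read 2: bits[9:10] width=1 -> value=0 (bin 0); offset now 10 = byte 1 bit 2; 38 bits remain
Read 3: bits[10:22] width=12 -> value=2742 (bin 101010110110); offset now 22 = byte 2 bit 6; 26 bits remain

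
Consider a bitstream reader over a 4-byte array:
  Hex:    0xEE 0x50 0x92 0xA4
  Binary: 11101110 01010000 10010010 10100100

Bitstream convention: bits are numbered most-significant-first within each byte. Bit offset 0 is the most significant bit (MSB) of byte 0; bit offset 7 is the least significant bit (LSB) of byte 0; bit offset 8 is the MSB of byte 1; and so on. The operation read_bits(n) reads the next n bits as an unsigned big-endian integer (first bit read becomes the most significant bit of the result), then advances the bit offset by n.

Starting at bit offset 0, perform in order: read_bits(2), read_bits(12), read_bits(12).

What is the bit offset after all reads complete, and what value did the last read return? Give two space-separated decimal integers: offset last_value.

Answer: 26 586

Derivation:
Read 1: bits[0:2] width=2 -> value=3 (bin 11); offset now 2 = byte 0 bit 2; 30 bits remain
Read 2: bits[2:14] width=12 -> value=2964 (bin 101110010100); offset now 14 = byte 1 bit 6; 18 bits remain
Read 3: bits[14:26] width=12 -> value=586 (bin 001001001010); offset now 26 = byte 3 bit 2; 6 bits remain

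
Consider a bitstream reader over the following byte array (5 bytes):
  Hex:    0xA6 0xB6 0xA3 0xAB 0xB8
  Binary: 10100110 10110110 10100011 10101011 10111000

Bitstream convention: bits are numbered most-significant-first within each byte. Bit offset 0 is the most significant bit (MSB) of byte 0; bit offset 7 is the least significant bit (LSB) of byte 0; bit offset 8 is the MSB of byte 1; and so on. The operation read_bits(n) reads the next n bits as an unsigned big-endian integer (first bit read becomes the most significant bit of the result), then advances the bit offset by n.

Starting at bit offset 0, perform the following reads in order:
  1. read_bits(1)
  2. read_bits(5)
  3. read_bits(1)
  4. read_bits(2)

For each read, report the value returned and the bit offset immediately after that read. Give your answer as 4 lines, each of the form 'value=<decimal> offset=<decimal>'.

Read 1: bits[0:1] width=1 -> value=1 (bin 1); offset now 1 = byte 0 bit 1; 39 bits remain
Read 2: bits[1:6] width=5 -> value=9 (bin 01001); offset now 6 = byte 0 bit 6; 34 bits remain
Read 3: bits[6:7] width=1 -> value=1 (bin 1); offset now 7 = byte 0 bit 7; 33 bits remain
Read 4: bits[7:9] width=2 -> value=1 (bin 01); offset now 9 = byte 1 bit 1; 31 bits remain

Answer: value=1 offset=1
value=9 offset=6
value=1 offset=7
value=1 offset=9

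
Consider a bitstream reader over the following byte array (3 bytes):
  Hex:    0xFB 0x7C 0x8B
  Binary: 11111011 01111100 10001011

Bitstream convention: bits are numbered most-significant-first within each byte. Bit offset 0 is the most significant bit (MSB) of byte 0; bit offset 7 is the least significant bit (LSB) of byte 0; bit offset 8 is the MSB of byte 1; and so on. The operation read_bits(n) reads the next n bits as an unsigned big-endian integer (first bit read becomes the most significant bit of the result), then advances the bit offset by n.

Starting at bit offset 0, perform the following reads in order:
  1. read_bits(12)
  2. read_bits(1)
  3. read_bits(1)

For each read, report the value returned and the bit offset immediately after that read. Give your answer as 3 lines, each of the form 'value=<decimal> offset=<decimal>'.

Read 1: bits[0:12] width=12 -> value=4023 (bin 111110110111); offset now 12 = byte 1 bit 4; 12 bits remain
Read 2: bits[12:13] width=1 -> value=1 (bin 1); offset now 13 = byte 1 bit 5; 11 bits remain
Read 3: bits[13:14] width=1 -> value=1 (bin 1); offset now 14 = byte 1 bit 6; 10 bits remain

Answer: value=4023 offset=12
value=1 offset=13
value=1 offset=14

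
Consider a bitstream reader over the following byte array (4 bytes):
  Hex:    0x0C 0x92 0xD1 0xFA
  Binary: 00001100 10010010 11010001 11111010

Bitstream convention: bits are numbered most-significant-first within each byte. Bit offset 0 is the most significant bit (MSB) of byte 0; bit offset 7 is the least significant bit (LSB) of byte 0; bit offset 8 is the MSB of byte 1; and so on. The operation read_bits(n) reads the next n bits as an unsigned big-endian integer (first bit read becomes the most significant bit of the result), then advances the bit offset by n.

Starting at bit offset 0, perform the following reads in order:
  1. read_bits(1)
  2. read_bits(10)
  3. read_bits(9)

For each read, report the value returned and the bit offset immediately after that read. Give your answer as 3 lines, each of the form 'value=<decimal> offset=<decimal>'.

Read 1: bits[0:1] width=1 -> value=0 (bin 0); offset now 1 = byte 0 bit 1; 31 bits remain
Read 2: bits[1:11] width=10 -> value=100 (bin 0001100100); offset now 11 = byte 1 bit 3; 21 bits remain
Read 3: bits[11:20] width=9 -> value=301 (bin 100101101); offset now 20 = byte 2 bit 4; 12 bits remain

Answer: value=0 offset=1
value=100 offset=11
value=301 offset=20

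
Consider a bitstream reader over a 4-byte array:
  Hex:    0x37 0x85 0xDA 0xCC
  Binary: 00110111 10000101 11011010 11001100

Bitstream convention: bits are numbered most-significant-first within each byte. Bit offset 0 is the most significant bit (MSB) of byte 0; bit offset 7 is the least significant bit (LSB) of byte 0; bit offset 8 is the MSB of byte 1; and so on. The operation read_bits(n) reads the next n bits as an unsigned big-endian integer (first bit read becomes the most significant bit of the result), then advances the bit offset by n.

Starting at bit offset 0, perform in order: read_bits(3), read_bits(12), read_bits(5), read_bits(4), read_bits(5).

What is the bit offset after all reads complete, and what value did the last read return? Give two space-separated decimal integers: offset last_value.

Read 1: bits[0:3] width=3 -> value=1 (bin 001); offset now 3 = byte 0 bit 3; 29 bits remain
Read 2: bits[3:15] width=12 -> value=3010 (bin 101111000010); offset now 15 = byte 1 bit 7; 17 bits remain
Read 3: bits[15:20] width=5 -> value=29 (bin 11101); offset now 20 = byte 2 bit 4; 12 bits remain
Read 4: bits[20:24] width=4 -> value=10 (bin 1010); offset now 24 = byte 3 bit 0; 8 bits remain
Read 5: bits[24:29] width=5 -> value=25 (bin 11001); offset now 29 = byte 3 bit 5; 3 bits remain

Answer: 29 25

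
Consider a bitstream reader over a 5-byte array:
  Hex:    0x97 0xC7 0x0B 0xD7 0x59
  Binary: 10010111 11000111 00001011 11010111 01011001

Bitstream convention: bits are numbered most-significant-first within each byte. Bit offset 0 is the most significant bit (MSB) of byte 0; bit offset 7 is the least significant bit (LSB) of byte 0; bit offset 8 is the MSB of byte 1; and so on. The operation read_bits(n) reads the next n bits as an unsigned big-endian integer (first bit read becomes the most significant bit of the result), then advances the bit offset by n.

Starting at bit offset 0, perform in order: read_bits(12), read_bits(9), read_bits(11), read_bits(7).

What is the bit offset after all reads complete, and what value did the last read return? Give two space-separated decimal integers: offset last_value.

Answer: 39 44

Derivation:
Read 1: bits[0:12] width=12 -> value=2428 (bin 100101111100); offset now 12 = byte 1 bit 4; 28 bits remain
Read 2: bits[12:21] width=9 -> value=225 (bin 011100001); offset now 21 = byte 2 bit 5; 19 bits remain
Read 3: bits[21:32] width=11 -> value=983 (bin 01111010111); offset now 32 = byte 4 bit 0; 8 bits remain
Read 4: bits[32:39] width=7 -> value=44 (bin 0101100); offset now 39 = byte 4 bit 7; 1 bits remain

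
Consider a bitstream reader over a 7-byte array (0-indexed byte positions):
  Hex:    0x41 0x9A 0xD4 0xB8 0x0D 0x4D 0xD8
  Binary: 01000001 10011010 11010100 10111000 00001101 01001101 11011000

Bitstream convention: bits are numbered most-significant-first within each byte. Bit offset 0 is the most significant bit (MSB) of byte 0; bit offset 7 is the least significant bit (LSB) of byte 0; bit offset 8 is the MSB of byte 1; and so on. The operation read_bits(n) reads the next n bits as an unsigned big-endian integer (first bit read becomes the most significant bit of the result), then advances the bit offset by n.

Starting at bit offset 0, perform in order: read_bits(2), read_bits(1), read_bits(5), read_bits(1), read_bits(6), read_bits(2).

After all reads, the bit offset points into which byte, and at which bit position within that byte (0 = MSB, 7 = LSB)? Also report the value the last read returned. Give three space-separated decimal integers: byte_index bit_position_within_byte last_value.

Answer: 2 1 1

Derivation:
Read 1: bits[0:2] width=2 -> value=1 (bin 01); offset now 2 = byte 0 bit 2; 54 bits remain
Read 2: bits[2:3] width=1 -> value=0 (bin 0); offset now 3 = byte 0 bit 3; 53 bits remain
Read 3: bits[3:8] width=5 -> value=1 (bin 00001); offset now 8 = byte 1 bit 0; 48 bits remain
Read 4: bits[8:9] width=1 -> value=1 (bin 1); offset now 9 = byte 1 bit 1; 47 bits remain
Read 5: bits[9:15] width=6 -> value=13 (bin 001101); offset now 15 = byte 1 bit 7; 41 bits remain
Read 6: bits[15:17] width=2 -> value=1 (bin 01); offset now 17 = byte 2 bit 1; 39 bits remain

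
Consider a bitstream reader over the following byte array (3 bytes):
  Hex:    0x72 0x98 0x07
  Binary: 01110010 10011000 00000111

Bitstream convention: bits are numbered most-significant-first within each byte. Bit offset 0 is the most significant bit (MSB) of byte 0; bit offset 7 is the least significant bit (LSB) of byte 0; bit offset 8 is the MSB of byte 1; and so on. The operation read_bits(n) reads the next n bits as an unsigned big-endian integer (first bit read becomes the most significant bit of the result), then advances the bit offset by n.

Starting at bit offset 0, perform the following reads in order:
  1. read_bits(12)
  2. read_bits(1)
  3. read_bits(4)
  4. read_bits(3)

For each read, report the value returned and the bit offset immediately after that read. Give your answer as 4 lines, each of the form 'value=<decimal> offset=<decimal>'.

Answer: value=1833 offset=12
value=1 offset=13
value=0 offset=17
value=0 offset=20

Derivation:
Read 1: bits[0:12] width=12 -> value=1833 (bin 011100101001); offset now 12 = byte 1 bit 4; 12 bits remain
Read 2: bits[12:13] width=1 -> value=1 (bin 1); offset now 13 = byte 1 bit 5; 11 bits remain
Read 3: bits[13:17] width=4 -> value=0 (bin 0000); offset now 17 = byte 2 bit 1; 7 bits remain
Read 4: bits[17:20] width=3 -> value=0 (bin 000); offset now 20 = byte 2 bit 4; 4 bits remain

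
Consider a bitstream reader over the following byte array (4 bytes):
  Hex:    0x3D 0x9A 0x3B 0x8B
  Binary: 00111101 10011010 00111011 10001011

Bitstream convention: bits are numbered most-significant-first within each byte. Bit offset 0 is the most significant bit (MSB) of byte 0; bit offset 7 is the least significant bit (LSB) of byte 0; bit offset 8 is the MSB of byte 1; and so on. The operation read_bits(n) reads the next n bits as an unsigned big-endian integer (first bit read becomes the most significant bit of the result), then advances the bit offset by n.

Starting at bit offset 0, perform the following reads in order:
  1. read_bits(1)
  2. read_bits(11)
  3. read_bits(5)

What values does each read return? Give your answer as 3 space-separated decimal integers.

Answer: 0 985 20

Derivation:
Read 1: bits[0:1] width=1 -> value=0 (bin 0); offset now 1 = byte 0 bit 1; 31 bits remain
Read 2: bits[1:12] width=11 -> value=985 (bin 01111011001); offset now 12 = byte 1 bit 4; 20 bits remain
Read 3: bits[12:17] width=5 -> value=20 (bin 10100); offset now 17 = byte 2 bit 1; 15 bits remain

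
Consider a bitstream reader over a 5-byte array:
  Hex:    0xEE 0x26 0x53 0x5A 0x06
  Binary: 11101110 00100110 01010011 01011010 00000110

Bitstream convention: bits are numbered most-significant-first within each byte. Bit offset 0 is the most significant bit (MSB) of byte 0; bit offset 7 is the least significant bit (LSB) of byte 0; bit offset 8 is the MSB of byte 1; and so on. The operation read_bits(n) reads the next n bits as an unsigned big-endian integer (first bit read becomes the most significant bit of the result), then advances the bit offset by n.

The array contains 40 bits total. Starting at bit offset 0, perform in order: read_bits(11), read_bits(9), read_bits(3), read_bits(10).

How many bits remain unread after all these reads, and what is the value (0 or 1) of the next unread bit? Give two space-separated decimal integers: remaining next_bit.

Answer: 7 0

Derivation:
Read 1: bits[0:11] width=11 -> value=1905 (bin 11101110001); offset now 11 = byte 1 bit 3; 29 bits remain
Read 2: bits[11:20] width=9 -> value=101 (bin 001100101); offset now 20 = byte 2 bit 4; 20 bits remain
Read 3: bits[20:23] width=3 -> value=1 (bin 001); offset now 23 = byte 2 bit 7; 17 bits remain
Read 4: bits[23:33] width=10 -> value=692 (bin 1010110100); offset now 33 = byte 4 bit 1; 7 bits remain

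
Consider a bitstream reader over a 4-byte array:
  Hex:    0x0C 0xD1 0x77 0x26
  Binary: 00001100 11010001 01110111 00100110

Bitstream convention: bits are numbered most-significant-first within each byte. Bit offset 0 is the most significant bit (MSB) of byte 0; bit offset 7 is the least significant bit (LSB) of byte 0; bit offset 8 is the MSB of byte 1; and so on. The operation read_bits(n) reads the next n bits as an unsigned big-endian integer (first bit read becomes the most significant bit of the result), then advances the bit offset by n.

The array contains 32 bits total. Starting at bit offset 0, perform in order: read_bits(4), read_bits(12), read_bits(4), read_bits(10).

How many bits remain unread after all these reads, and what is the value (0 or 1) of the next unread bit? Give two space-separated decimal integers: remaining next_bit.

Answer: 2 1

Derivation:
Read 1: bits[0:4] width=4 -> value=0 (bin 0000); offset now 4 = byte 0 bit 4; 28 bits remain
Read 2: bits[4:16] width=12 -> value=3281 (bin 110011010001); offset now 16 = byte 2 bit 0; 16 bits remain
Read 3: bits[16:20] width=4 -> value=7 (bin 0111); offset now 20 = byte 2 bit 4; 12 bits remain
Read 4: bits[20:30] width=10 -> value=457 (bin 0111001001); offset now 30 = byte 3 bit 6; 2 bits remain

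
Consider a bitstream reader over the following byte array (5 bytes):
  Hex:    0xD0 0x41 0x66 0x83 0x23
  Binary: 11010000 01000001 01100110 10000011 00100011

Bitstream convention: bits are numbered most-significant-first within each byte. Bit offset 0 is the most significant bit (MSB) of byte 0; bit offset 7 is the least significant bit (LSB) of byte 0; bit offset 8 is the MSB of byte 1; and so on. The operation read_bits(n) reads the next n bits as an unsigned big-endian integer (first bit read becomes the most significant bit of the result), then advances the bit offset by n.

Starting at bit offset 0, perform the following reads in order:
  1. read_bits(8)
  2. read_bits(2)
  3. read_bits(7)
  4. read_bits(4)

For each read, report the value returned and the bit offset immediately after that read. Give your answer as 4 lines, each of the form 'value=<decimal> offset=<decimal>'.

Answer: value=208 offset=8
value=1 offset=10
value=2 offset=17
value=12 offset=21

Derivation:
Read 1: bits[0:8] width=8 -> value=208 (bin 11010000); offset now 8 = byte 1 bit 0; 32 bits remain
Read 2: bits[8:10] width=2 -> value=1 (bin 01); offset now 10 = byte 1 bit 2; 30 bits remain
Read 3: bits[10:17] width=7 -> value=2 (bin 0000010); offset now 17 = byte 2 bit 1; 23 bits remain
Read 4: bits[17:21] width=4 -> value=12 (bin 1100); offset now 21 = byte 2 bit 5; 19 bits remain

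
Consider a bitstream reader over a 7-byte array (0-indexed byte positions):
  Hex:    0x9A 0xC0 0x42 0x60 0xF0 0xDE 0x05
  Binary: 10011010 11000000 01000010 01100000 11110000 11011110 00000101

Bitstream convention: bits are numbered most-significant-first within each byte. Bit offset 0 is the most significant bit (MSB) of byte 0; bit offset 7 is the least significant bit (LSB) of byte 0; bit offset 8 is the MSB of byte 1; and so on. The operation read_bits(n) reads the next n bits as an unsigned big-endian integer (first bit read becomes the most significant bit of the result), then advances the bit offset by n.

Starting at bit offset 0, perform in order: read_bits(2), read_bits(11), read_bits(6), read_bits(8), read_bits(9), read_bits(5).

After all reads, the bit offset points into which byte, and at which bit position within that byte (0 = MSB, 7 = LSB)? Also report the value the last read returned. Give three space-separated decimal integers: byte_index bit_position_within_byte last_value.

Read 1: bits[0:2] width=2 -> value=2 (bin 10); offset now 2 = byte 0 bit 2; 54 bits remain
Read 2: bits[2:13] width=11 -> value=856 (bin 01101011000); offset now 13 = byte 1 bit 5; 43 bits remain
Read 3: bits[13:19] width=6 -> value=2 (bin 000010); offset now 19 = byte 2 bit 3; 37 bits remain
Read 4: bits[19:27] width=8 -> value=19 (bin 00010011); offset now 27 = byte 3 bit 3; 29 bits remain
Read 5: bits[27:36] width=9 -> value=15 (bin 000001111); offset now 36 = byte 4 bit 4; 20 bits remain
Read 6: bits[36:41] width=5 -> value=1 (bin 00001); offset now 41 = byte 5 bit 1; 15 bits remain

Answer: 5 1 1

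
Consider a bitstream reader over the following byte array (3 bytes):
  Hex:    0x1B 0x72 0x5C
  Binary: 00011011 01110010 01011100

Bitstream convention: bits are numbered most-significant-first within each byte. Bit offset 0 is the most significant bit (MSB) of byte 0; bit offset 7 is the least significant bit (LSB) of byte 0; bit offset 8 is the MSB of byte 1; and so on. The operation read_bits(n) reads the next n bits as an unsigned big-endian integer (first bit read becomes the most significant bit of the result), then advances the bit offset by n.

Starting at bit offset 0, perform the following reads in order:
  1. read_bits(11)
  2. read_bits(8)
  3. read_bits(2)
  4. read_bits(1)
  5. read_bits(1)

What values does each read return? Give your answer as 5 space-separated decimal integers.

Read 1: bits[0:11] width=11 -> value=219 (bin 00011011011); offset now 11 = byte 1 bit 3; 13 bits remain
Read 2: bits[11:19] width=8 -> value=146 (bin 10010010); offset now 19 = byte 2 bit 3; 5 bits remain
Read 3: bits[19:21] width=2 -> value=3 (bin 11); offset now 21 = byte 2 bit 5; 3 bits remain
Read 4: bits[21:22] width=1 -> value=1 (bin 1); offset now 22 = byte 2 bit 6; 2 bits remain
Read 5: bits[22:23] width=1 -> value=0 (bin 0); offset now 23 = byte 2 bit 7; 1 bits remain

Answer: 219 146 3 1 0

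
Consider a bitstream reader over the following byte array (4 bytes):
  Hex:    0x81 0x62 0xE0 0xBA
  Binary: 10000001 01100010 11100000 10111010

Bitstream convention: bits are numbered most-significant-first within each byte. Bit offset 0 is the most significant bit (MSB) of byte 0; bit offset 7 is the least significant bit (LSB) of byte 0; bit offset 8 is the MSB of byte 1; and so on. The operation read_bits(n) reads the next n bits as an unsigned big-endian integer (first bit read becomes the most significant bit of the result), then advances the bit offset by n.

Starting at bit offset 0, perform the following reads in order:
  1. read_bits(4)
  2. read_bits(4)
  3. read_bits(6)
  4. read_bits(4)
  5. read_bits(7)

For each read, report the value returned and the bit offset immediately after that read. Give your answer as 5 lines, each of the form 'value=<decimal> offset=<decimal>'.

Answer: value=8 offset=4
value=1 offset=8
value=24 offset=14
value=11 offset=18
value=65 offset=25

Derivation:
Read 1: bits[0:4] width=4 -> value=8 (bin 1000); offset now 4 = byte 0 bit 4; 28 bits remain
Read 2: bits[4:8] width=4 -> value=1 (bin 0001); offset now 8 = byte 1 bit 0; 24 bits remain
Read 3: bits[8:14] width=6 -> value=24 (bin 011000); offset now 14 = byte 1 bit 6; 18 bits remain
Read 4: bits[14:18] width=4 -> value=11 (bin 1011); offset now 18 = byte 2 bit 2; 14 bits remain
Read 5: bits[18:25] width=7 -> value=65 (bin 1000001); offset now 25 = byte 3 bit 1; 7 bits remain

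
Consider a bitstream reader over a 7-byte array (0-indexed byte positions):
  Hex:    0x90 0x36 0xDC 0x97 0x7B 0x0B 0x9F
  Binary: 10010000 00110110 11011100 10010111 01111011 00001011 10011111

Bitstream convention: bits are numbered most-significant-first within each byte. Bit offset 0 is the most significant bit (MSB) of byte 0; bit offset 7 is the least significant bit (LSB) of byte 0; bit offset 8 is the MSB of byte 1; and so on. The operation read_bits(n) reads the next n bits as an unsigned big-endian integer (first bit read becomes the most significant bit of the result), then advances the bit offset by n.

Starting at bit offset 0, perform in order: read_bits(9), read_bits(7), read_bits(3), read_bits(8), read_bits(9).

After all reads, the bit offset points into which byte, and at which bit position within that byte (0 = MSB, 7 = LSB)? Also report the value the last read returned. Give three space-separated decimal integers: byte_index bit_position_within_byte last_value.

Answer: 4 4 375

Derivation:
Read 1: bits[0:9] width=9 -> value=288 (bin 100100000); offset now 9 = byte 1 bit 1; 47 bits remain
Read 2: bits[9:16] width=7 -> value=54 (bin 0110110); offset now 16 = byte 2 bit 0; 40 bits remain
Read 3: bits[16:19] width=3 -> value=6 (bin 110); offset now 19 = byte 2 bit 3; 37 bits remain
Read 4: bits[19:27] width=8 -> value=228 (bin 11100100); offset now 27 = byte 3 bit 3; 29 bits remain
Read 5: bits[27:36] width=9 -> value=375 (bin 101110111); offset now 36 = byte 4 bit 4; 20 bits remain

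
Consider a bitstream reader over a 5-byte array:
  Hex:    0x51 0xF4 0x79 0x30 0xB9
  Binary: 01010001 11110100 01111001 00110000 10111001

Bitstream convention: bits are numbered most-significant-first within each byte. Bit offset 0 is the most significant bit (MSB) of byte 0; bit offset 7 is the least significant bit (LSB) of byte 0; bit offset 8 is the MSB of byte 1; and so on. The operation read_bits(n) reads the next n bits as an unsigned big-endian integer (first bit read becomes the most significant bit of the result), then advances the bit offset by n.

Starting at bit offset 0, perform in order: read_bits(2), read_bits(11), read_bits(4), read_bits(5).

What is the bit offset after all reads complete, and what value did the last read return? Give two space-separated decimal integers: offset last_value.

Answer: 22 30

Derivation:
Read 1: bits[0:2] width=2 -> value=1 (bin 01); offset now 2 = byte 0 bit 2; 38 bits remain
Read 2: bits[2:13] width=11 -> value=574 (bin 01000111110); offset now 13 = byte 1 bit 5; 27 bits remain
Read 3: bits[13:17] width=4 -> value=8 (bin 1000); offset now 17 = byte 2 bit 1; 23 bits remain
Read 4: bits[17:22] width=5 -> value=30 (bin 11110); offset now 22 = byte 2 bit 6; 18 bits remain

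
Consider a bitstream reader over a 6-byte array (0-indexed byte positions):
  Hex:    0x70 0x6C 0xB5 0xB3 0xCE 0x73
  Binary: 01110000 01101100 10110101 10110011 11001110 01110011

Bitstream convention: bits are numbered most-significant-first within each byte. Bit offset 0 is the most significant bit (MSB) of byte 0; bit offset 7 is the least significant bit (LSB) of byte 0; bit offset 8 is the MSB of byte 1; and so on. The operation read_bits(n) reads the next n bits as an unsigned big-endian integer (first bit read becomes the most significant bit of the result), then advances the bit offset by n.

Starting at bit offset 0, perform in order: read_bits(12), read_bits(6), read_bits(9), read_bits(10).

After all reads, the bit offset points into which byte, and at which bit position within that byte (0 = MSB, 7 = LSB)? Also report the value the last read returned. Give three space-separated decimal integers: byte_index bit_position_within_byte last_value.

Answer: 4 5 633

Derivation:
Read 1: bits[0:12] width=12 -> value=1798 (bin 011100000110); offset now 12 = byte 1 bit 4; 36 bits remain
Read 2: bits[12:18] width=6 -> value=50 (bin 110010); offset now 18 = byte 2 bit 2; 30 bits remain
Read 3: bits[18:27] width=9 -> value=429 (bin 110101101); offset now 27 = byte 3 bit 3; 21 bits remain
Read 4: bits[27:37] width=10 -> value=633 (bin 1001111001); offset now 37 = byte 4 bit 5; 11 bits remain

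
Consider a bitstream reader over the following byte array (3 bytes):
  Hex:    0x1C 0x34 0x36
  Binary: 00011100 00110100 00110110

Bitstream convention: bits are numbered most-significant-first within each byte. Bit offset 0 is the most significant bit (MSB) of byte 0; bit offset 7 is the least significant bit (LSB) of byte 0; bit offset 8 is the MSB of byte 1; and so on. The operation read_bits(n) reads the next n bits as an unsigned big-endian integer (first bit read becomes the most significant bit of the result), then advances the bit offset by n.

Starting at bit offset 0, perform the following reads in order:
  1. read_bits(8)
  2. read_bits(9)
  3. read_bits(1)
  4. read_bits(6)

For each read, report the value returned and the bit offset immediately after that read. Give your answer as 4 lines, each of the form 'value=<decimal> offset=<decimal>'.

Answer: value=28 offset=8
value=104 offset=17
value=0 offset=18
value=54 offset=24

Derivation:
Read 1: bits[0:8] width=8 -> value=28 (bin 00011100); offset now 8 = byte 1 bit 0; 16 bits remain
Read 2: bits[8:17] width=9 -> value=104 (bin 001101000); offset now 17 = byte 2 bit 1; 7 bits remain
Read 3: bits[17:18] width=1 -> value=0 (bin 0); offset now 18 = byte 2 bit 2; 6 bits remain
Read 4: bits[18:24] width=6 -> value=54 (bin 110110); offset now 24 = byte 3 bit 0; 0 bits remain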